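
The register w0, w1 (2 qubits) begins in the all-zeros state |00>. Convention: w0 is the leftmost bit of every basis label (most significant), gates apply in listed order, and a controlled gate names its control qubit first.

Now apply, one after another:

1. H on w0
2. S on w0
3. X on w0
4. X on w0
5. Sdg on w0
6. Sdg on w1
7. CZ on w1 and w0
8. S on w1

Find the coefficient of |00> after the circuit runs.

The final state's coefficient on |00> equals sqrt(2)/2. Key observation: steps 2-5 multiply out to the identity, so the circuit reduces to the remaining gates.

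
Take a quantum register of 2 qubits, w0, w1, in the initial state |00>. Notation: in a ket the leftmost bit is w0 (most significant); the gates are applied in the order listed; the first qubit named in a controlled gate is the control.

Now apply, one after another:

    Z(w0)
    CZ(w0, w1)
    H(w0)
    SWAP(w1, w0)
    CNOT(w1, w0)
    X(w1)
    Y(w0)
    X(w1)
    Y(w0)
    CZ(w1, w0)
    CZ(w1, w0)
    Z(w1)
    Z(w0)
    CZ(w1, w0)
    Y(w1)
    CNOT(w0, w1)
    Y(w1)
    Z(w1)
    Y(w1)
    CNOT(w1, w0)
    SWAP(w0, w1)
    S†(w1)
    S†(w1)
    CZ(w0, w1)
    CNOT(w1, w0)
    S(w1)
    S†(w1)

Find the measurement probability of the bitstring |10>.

The probability of measuring |10> is 1/2. Key observation: the block from step 10 through step 11 cancels to the identity and can be dropped.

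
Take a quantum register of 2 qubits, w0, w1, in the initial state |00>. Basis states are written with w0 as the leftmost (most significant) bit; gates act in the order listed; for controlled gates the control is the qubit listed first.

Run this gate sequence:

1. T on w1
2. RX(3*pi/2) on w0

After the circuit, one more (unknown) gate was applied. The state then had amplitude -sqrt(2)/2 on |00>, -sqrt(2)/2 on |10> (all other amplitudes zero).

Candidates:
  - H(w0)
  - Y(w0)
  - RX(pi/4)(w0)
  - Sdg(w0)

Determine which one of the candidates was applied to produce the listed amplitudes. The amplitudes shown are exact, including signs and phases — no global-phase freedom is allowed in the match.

It was Sdg(w0) that produced the state shown.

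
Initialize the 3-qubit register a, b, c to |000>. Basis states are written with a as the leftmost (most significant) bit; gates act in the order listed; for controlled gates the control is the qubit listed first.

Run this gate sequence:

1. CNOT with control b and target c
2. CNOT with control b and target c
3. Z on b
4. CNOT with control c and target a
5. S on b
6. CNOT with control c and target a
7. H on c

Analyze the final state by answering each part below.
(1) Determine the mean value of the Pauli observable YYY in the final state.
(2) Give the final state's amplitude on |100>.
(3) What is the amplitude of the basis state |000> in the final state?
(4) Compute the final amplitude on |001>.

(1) The observable YYY averages to 0. Key observation: steps 1-2 multiply out to the identity, so the circuit reduces to the remaining gates.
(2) The final state's coefficient on |100> equals 0.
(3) The amplitude on |000> is sqrt(2)/2.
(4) The final state's coefficient on |001> equals sqrt(2)/2.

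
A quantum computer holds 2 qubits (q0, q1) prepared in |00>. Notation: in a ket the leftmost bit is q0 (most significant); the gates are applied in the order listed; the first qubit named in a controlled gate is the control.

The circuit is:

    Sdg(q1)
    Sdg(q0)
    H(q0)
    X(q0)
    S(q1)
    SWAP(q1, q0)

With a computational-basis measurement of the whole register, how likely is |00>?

Outcome |00> occurs with probability 1/2.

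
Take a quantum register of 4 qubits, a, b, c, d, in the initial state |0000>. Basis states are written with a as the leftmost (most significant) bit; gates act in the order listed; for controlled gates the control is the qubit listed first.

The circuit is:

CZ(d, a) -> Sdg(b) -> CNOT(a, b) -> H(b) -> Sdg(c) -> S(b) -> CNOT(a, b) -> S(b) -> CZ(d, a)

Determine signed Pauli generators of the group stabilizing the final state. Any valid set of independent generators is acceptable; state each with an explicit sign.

The final state is stabilized by the group generated by -IXII, +ZIII, +IIZI, +IIIZ; other independent generating sets are equally valid.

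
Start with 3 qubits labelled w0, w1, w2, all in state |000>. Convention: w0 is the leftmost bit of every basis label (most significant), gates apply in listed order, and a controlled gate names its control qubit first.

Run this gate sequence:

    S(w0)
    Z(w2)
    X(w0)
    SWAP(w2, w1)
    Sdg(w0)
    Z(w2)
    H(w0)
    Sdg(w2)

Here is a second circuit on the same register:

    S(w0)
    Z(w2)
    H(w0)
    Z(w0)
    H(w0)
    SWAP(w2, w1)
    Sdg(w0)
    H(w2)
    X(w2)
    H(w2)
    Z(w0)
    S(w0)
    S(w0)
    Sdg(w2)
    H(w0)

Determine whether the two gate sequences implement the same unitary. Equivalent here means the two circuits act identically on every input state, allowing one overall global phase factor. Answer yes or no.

Yes: on every input state the two circuits agree up to one overall phase factor.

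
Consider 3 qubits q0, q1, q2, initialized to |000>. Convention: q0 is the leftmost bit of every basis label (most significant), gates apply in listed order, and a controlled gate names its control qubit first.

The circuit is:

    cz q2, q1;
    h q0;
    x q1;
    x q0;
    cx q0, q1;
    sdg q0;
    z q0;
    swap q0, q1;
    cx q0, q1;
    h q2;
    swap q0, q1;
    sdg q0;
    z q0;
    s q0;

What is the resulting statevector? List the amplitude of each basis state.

After the circuit, the state carries amplitude 0 on |000>, 0 on |001>, 0 on |010>, 0 on |011>, -I/2 on |100>, -I/2 on |101>, -1/2 on |110>, -1/2 on |111>.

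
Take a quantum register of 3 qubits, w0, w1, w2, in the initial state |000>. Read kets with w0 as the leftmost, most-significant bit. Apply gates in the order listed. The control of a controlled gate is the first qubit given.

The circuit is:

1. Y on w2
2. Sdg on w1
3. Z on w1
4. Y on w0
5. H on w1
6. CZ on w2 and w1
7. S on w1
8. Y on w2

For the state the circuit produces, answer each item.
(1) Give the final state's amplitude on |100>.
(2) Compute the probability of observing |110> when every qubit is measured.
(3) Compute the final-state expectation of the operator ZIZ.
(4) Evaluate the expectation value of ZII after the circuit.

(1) |100> carries amplitude sqrt(2)*I/2 in the final state.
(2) A full measurement returns |110> with probability 1/2.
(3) In the final state, ZIZ has expectation -1.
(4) In the final state, ZII has expectation -1.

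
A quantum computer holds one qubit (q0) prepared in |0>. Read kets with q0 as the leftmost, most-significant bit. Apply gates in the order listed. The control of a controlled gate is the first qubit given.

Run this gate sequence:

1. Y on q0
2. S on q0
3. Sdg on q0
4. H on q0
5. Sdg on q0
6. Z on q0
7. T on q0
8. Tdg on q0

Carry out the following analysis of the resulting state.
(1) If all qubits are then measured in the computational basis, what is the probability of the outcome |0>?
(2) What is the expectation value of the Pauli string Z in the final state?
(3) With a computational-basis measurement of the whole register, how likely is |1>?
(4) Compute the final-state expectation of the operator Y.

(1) A full measurement returns |0> with probability 1/2.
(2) The expectation value of Z is 0.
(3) The probability of measuring |1> is 1/2.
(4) In the final state, Y has expectation -1.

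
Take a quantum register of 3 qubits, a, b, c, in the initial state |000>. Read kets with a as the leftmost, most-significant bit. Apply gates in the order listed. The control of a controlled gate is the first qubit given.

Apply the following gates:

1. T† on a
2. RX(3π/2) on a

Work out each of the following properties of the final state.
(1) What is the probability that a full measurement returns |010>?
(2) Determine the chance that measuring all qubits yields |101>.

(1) A full measurement returns |010> with probability 0.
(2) Outcome |101> occurs with probability 0.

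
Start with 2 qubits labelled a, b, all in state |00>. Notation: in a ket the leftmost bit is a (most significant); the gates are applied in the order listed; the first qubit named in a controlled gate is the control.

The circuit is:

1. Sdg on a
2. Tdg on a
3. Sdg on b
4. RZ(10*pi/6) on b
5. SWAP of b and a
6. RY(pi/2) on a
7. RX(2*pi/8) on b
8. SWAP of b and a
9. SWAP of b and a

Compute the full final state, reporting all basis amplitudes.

The resulting statevector has amplitude -sqrt(2*sqrt(2) + 4)*exp(I*pi/6)/4 on |00>, sqrt(4 - 2*sqrt(2))*exp(2*I*pi/3)/4 on |01>, -sqrt(2*sqrt(2) + 4)*exp(I*pi/6)/4 on |10>, sqrt(4 - 2*sqrt(2))*exp(2*I*pi/3)/4 on |11>. Key observation: gates 8-9 undo each other exactly, leaving only the rest of the circuit to track.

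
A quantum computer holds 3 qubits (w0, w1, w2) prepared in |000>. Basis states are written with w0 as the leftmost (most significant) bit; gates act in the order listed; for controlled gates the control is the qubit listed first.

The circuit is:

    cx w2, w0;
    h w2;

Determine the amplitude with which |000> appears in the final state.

|000> carries amplitude sqrt(2)/2 in the final state.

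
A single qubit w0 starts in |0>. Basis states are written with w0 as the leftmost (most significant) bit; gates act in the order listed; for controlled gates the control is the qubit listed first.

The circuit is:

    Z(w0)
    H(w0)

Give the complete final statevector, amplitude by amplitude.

The final amplitudes are sqrt(2)/2 on |0>, sqrt(2)/2 on |1>.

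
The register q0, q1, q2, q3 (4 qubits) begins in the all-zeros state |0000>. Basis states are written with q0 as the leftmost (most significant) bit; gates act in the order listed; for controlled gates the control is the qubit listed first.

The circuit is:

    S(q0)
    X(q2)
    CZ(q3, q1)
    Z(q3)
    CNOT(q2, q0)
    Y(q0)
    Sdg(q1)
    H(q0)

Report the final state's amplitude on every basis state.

After the circuit, the state carries amplitude -sqrt(2)*I/2 on |0010>, -sqrt(2)*I/2 on |1010>, and 0 on every other basis state.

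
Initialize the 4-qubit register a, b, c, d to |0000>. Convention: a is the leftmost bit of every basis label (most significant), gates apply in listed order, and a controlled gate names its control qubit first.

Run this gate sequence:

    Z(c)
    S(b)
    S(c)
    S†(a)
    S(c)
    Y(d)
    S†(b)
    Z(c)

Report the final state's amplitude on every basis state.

After the circuit, the state carries amplitude I on |0001>, and 0 on every other basis state.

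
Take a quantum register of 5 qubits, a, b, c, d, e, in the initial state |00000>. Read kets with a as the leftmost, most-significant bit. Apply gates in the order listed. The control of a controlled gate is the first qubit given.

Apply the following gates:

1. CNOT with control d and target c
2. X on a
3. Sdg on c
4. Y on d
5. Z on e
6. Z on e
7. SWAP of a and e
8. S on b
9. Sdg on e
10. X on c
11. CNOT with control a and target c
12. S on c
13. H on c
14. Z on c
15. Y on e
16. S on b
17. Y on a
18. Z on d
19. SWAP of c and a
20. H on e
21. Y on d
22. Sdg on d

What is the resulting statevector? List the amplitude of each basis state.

The resulting statevector has amplitude -1/2 on |00100>, -1/2 on |00101>, -1/2 on |10100>, -1/2 on |10101>, and 0 on every other basis state.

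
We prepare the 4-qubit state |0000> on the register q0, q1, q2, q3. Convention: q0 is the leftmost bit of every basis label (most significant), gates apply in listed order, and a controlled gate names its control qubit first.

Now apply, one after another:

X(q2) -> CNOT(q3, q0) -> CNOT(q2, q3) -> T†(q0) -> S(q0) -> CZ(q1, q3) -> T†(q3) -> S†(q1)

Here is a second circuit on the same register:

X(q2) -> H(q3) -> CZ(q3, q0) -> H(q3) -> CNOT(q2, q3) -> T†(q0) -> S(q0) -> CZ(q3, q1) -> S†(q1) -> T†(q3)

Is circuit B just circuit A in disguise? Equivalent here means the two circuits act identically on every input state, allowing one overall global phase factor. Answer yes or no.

No — the two circuits implement different unitaries, even allowing a global phase.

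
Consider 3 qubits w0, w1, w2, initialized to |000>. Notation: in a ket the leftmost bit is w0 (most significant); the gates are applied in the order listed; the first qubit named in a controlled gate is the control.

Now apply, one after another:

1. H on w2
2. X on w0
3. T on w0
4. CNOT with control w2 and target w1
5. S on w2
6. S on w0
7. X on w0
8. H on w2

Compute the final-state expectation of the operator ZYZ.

The expectation value of ZYZ is 1.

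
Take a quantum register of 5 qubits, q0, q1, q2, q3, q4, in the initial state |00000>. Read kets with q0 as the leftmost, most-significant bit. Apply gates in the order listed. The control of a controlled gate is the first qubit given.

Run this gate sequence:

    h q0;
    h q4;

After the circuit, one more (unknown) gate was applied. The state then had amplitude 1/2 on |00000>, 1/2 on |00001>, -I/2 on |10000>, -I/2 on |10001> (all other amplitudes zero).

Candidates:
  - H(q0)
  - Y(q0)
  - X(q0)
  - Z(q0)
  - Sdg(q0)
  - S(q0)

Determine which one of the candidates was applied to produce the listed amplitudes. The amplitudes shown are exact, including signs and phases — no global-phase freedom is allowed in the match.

The applied gate was Sdg(q0).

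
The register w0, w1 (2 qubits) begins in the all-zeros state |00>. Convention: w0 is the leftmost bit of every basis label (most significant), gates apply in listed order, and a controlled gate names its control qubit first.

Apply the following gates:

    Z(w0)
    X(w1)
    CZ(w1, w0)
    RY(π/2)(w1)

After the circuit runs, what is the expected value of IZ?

The expectation value of IZ is 0.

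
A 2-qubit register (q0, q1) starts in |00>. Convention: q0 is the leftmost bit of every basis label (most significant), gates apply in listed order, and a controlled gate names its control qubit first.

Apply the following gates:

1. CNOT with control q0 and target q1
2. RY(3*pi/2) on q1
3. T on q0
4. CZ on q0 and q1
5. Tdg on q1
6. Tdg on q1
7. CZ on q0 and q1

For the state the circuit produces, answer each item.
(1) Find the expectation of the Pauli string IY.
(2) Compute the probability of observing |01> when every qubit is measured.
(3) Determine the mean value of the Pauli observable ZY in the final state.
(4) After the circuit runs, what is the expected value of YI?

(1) In the final state, IY has expectation 1.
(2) A full measurement returns |01> with probability 1/2.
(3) In the final state, ZY has expectation 1.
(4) The observable YI averages to 0.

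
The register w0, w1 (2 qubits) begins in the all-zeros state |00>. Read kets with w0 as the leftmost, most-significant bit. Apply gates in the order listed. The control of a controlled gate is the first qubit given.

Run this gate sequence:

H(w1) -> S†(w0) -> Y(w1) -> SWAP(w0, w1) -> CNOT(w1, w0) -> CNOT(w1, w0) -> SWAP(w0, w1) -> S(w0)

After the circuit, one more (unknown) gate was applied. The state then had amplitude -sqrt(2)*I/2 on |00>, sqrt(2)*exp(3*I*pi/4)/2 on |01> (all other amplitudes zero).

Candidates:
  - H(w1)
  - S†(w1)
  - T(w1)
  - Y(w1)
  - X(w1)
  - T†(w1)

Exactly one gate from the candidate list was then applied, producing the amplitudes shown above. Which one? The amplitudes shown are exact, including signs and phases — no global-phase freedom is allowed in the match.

The unique candidate consistent with the amplitudes is T(w1).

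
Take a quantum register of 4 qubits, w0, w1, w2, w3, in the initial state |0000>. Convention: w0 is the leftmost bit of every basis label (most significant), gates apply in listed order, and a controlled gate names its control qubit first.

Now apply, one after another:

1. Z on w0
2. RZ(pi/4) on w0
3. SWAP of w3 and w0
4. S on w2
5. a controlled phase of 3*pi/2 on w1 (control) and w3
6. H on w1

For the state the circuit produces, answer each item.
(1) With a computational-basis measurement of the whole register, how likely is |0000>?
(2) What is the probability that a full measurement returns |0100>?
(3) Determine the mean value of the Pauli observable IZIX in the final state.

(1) Outcome |0000> occurs with probability 1/2.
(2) A full measurement returns |0100> with probability 1/2.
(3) The expectation value of IZIX is 0.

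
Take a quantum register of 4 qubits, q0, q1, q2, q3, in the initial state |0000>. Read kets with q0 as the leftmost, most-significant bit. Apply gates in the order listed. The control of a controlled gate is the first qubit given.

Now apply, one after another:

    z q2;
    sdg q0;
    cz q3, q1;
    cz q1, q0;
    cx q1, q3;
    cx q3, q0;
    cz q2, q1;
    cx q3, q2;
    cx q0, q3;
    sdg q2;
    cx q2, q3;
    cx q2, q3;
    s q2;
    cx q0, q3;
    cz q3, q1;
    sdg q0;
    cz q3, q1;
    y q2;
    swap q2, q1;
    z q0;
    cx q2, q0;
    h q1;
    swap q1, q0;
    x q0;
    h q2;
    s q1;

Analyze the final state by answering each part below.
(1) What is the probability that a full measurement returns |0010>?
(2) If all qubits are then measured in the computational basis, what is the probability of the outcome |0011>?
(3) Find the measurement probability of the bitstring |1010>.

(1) Outcome |0010> occurs with probability 1/4. Key observation: gates 9-14 undo each other exactly, leaving only the rest of the circuit to track.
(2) The probability of measuring |0011> is 0.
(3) A full measurement returns |1010> with probability 1/4.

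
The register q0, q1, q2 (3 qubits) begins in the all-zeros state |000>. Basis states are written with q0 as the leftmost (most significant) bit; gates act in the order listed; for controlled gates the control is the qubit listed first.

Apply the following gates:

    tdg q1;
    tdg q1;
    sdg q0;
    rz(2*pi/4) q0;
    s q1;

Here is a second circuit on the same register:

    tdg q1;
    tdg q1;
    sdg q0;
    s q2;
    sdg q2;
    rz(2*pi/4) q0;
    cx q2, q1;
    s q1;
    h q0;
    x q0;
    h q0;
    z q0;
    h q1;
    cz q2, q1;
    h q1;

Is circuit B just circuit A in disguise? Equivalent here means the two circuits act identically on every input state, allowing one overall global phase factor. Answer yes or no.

No — the two circuits implement different unitaries, even allowing a global phase.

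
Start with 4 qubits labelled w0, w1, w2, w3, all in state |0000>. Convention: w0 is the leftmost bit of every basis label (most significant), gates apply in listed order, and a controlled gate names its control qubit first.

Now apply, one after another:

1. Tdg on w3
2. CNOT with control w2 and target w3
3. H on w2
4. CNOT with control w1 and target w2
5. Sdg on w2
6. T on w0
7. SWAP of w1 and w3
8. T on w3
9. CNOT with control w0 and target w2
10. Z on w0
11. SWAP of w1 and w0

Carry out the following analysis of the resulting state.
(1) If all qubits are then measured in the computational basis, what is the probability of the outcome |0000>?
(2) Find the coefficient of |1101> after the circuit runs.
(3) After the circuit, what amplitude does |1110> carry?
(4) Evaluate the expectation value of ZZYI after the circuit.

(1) The probability of measuring |0000> is 1/2.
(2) The final state's coefficient on |1101> equals 0.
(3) The final state's coefficient on |1110> equals 0.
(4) In the final state, ZZYI has expectation -1.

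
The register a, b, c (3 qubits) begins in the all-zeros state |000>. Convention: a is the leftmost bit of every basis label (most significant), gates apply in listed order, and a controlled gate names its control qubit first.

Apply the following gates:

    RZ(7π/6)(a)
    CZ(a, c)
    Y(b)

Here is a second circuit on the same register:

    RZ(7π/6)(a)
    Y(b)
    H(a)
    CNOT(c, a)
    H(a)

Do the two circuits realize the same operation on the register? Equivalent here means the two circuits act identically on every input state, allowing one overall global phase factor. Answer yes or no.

Yes, they are equivalent — the unitaries differ by at most a global phase.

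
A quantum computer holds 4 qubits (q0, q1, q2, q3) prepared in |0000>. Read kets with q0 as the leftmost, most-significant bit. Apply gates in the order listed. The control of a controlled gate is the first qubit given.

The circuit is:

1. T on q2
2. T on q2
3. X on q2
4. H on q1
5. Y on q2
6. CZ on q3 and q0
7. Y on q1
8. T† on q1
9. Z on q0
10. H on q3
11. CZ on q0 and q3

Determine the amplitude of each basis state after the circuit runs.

The final amplitudes are -1/2 on |0000>, -1/2 on |0001>, -exp(3*I*pi/4)/2 on |0100>, -exp(3*I*pi/4)/2 on |0101>, and 0 on every other basis state.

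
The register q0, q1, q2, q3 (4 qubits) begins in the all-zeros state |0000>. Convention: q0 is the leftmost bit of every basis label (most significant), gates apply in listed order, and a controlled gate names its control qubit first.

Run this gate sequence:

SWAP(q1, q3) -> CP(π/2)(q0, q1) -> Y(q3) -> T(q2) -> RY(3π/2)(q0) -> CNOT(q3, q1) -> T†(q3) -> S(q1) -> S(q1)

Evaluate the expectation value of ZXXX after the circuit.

The expectation value of ZXXX is 0.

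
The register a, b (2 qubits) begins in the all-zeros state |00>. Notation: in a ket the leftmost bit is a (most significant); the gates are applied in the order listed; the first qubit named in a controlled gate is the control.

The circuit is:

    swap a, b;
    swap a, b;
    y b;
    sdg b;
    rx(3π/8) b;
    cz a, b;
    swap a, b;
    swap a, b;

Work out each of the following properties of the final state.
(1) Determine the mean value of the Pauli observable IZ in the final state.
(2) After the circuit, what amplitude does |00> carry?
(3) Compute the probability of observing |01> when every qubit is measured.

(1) The observable IZ averages to -sqrt(2 - sqrt(2))/2.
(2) The final state's coefficient on |00> equals -I*sin(3*pi/16).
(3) The probability of measuring |01> is cos(3*pi/16)**2.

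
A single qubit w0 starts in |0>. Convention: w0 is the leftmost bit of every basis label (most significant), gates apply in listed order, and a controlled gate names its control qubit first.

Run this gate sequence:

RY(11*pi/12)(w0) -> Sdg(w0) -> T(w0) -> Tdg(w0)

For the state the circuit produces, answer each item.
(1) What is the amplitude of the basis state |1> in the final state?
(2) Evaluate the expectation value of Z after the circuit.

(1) |1> carries amplitude -I*sqrt(3*sqrt(2) + 6)/4 - I*sqrt(2 - sqrt(2))/4 in the final state.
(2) The expectation value of Z is -sqrt(6)/4 - sqrt(2)/4.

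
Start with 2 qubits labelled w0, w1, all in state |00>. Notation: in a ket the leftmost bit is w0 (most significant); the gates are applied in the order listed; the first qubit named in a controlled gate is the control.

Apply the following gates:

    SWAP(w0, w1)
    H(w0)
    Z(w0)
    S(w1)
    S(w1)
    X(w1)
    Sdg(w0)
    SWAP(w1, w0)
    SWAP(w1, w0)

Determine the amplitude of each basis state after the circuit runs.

The final amplitudes are 0 on |00>, sqrt(2)/2 on |01>, 0 on |10>, sqrt(2)*I/2 on |11>.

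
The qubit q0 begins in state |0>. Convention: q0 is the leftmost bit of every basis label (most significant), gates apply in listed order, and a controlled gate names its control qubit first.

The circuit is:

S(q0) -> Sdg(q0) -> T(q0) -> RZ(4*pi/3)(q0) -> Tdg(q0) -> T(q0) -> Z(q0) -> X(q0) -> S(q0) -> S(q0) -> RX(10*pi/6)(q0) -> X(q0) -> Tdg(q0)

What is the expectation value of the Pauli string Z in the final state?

The observable Z averages to 1/2. Key observation: the block from step 1 through step 2 cancels to the identity and can be dropped.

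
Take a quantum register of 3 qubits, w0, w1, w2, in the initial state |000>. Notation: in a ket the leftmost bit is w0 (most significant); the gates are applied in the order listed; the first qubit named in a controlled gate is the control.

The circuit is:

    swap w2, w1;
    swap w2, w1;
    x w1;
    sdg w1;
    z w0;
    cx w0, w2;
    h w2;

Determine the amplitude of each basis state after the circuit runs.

The resulting statevector has amplitude -sqrt(2)*I/2 on |010>, -sqrt(2)*I/2 on |011>, and 0 on every other basis state. Key observation: steps 1-2 multiply out to the identity, so the circuit reduces to the remaining gates.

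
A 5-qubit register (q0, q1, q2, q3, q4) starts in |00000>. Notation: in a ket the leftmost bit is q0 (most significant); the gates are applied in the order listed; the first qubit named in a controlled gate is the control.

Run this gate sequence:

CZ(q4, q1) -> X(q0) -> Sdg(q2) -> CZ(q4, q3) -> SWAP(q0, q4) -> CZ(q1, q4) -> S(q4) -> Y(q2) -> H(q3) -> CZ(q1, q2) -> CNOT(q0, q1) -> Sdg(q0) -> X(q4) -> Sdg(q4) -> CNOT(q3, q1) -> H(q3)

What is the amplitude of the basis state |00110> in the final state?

|00110> carries amplitude -1/2 in the final state.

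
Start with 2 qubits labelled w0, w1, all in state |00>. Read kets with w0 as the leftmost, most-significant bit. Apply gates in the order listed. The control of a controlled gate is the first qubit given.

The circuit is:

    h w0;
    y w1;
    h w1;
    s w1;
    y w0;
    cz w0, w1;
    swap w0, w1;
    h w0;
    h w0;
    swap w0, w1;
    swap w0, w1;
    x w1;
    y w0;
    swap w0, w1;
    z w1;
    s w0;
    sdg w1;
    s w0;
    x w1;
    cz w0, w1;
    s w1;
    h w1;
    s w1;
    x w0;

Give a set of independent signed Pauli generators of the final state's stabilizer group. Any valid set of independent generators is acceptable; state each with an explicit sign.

One valid set of independent stabilizer generators is +XI, -IX (any independent generating set of the same group is equally correct). Key observation: gates 7-10 undo each other exactly, leaving only the rest of the circuit to track.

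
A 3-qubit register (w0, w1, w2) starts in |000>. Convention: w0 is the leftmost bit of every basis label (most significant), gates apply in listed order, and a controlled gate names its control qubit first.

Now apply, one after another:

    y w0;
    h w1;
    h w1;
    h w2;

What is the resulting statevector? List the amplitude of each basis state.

The resulting statevector has amplitude sqrt(2)*I/2 on |100>, sqrt(2)*I/2 on |101>, and 0 on every other basis state. Key observation: the block from step 2 through step 3 cancels to the identity and can be dropped.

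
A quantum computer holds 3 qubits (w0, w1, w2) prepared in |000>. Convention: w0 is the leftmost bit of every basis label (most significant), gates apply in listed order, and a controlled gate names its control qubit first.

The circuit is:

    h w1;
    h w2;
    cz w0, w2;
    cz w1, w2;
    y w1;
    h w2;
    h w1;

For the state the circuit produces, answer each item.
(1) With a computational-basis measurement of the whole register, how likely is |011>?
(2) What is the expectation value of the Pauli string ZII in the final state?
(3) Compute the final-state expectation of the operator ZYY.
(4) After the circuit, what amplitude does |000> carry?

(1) Outcome |011> occurs with probability 1/4.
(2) The expectation value of ZII is 1.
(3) The observable ZYY averages to 1.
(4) |000> carries amplitude I/2 in the final state.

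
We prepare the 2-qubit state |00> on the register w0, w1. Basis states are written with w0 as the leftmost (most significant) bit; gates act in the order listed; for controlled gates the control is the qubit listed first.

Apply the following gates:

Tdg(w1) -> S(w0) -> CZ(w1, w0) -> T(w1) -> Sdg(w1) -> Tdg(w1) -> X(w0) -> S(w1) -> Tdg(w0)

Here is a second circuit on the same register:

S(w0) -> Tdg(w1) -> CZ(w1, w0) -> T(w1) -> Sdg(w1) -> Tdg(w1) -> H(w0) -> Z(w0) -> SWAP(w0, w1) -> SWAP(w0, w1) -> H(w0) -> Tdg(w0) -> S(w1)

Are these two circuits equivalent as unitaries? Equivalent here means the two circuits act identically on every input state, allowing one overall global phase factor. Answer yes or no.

Yes: on every input state the two circuits agree up to one overall phase factor.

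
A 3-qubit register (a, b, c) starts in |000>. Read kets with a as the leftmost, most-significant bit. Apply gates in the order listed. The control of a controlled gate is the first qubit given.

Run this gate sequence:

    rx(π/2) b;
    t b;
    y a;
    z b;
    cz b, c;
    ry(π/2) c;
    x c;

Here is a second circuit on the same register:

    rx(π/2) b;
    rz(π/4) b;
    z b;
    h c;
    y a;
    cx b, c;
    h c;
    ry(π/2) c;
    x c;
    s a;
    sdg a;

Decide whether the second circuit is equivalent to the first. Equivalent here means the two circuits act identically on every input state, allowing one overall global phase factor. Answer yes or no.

Yes — the two circuits implement the same unitary up to a global phase.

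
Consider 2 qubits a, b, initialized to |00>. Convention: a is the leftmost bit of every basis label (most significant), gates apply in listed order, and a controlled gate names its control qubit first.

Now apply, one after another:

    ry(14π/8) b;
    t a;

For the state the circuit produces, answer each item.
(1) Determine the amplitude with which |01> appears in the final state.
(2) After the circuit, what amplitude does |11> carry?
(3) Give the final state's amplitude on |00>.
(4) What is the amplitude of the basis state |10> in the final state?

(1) |01> carries amplitude sqrt(2 - sqrt(2))/2 in the final state.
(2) The final state's coefficient on |11> equals 0.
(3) The final state's coefficient on |00> equals -sqrt(sqrt(2) + 2)/2.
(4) The amplitude on |10> is 0.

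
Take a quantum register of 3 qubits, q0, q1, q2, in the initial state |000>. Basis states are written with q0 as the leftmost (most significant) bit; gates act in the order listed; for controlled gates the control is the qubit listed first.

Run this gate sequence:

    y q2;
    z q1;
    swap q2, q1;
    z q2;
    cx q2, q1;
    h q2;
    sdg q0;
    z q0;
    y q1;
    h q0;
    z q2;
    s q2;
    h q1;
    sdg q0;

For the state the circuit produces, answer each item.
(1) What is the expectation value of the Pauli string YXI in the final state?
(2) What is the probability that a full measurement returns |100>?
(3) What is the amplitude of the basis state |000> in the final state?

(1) In the final state, YXI has expectation -1.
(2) A full measurement returns |100> with probability 1/8.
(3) |000> carries amplitude sqrt(2)/4 in the final state.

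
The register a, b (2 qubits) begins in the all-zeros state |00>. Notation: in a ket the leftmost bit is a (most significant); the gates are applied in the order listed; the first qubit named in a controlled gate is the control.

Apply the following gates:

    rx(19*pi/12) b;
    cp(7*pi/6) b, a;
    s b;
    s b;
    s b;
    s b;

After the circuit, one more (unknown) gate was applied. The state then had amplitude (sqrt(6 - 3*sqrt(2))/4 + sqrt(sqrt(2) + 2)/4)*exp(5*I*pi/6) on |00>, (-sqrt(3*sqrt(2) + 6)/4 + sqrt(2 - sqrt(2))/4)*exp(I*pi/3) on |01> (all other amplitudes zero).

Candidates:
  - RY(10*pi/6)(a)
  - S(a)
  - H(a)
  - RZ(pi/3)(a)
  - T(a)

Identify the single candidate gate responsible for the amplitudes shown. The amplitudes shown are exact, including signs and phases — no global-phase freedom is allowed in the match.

It was RZ(pi/3)(a) that produced the state shown. Key observation: steps 3-6 multiply out to the identity, so the circuit reduces to the remaining gates.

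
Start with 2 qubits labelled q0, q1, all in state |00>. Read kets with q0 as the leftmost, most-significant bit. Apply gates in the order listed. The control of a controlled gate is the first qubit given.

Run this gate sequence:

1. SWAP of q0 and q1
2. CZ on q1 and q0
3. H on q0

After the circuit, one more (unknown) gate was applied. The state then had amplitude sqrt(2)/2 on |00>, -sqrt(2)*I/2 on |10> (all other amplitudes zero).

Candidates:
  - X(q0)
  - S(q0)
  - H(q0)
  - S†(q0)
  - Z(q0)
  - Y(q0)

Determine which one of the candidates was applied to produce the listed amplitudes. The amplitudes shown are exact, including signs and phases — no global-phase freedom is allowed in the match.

It was S†(q0) that produced the state shown.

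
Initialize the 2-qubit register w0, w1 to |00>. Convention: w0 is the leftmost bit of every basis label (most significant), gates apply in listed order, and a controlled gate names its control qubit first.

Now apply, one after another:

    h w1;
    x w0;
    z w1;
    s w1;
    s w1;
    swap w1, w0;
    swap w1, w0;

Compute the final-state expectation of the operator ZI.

The expectation value of ZI is -1.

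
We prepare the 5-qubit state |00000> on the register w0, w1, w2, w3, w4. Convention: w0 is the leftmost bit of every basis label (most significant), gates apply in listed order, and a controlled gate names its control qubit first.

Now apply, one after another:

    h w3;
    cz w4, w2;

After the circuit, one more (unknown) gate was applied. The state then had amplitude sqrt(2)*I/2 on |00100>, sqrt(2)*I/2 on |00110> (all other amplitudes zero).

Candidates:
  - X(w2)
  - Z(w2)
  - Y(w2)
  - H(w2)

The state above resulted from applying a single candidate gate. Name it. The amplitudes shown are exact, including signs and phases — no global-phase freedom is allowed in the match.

The applied gate was Y(w2).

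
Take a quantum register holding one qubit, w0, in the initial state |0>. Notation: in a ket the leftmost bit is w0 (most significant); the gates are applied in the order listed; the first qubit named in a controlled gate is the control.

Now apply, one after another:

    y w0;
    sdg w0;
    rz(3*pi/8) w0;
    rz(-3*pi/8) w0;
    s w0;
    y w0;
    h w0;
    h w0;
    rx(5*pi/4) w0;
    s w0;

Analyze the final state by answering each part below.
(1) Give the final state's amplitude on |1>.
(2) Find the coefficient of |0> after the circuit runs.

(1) |1> carries amplitude sqrt(sqrt(2) + 2)/2 in the final state.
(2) The amplitude on |0> is -sqrt(2 - sqrt(2))/2.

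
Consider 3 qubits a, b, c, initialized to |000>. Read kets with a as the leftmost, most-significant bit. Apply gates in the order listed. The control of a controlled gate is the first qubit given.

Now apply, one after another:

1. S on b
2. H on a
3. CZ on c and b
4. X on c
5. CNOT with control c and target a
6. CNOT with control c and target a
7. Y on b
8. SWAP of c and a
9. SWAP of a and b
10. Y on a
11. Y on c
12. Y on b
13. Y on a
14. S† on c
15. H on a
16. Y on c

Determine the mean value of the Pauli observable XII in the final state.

In the final state, XII has expectation -1. Key observation: the block from step 5 through step 6 cancels to the identity and can be dropped.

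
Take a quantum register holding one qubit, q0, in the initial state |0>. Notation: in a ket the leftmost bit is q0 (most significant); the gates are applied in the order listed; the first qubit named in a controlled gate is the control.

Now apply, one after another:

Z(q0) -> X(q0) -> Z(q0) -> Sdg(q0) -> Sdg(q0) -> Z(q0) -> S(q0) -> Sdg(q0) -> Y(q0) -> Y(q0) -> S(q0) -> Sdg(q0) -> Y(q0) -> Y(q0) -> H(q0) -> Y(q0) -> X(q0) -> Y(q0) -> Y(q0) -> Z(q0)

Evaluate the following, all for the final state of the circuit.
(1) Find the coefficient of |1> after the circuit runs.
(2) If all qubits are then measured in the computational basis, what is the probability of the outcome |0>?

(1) |1> carries amplitude sqrt(2)*I/2 in the final state. Key observation: gates 9-14 undo each other exactly, leaving only the rest of the circuit to track.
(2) A full measurement returns |0> with probability 1/2.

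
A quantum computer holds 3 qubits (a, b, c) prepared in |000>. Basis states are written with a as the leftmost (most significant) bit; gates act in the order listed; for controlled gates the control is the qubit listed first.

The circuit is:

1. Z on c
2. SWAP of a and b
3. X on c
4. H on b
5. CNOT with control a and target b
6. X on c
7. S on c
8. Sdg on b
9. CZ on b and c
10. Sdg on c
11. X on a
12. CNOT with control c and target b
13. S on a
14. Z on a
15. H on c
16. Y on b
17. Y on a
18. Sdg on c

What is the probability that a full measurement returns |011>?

A full measurement returns |011> with probability 1/4.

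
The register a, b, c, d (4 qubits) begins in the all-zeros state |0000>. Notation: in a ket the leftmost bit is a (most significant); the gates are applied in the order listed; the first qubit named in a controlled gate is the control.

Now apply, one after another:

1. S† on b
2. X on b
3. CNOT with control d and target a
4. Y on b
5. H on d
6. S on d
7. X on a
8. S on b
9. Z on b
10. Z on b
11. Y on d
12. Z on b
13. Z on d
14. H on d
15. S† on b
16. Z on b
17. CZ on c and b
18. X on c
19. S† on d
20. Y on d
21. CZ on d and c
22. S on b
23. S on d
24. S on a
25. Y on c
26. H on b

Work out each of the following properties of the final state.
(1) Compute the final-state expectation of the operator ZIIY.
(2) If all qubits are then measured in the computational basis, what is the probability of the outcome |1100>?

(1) In the final state, ZIIY has expectation -1.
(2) The probability of measuring |1100> is 1/4.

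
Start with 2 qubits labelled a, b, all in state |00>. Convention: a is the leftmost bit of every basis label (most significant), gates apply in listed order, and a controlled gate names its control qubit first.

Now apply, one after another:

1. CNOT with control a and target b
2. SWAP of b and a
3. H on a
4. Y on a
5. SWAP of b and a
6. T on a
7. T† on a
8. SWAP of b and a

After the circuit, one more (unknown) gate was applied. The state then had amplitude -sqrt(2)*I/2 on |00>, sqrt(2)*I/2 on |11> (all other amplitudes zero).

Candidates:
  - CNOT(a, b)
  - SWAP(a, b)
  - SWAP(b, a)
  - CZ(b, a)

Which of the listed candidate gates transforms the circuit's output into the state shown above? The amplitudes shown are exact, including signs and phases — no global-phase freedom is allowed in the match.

The applied gate was CNOT(a, b).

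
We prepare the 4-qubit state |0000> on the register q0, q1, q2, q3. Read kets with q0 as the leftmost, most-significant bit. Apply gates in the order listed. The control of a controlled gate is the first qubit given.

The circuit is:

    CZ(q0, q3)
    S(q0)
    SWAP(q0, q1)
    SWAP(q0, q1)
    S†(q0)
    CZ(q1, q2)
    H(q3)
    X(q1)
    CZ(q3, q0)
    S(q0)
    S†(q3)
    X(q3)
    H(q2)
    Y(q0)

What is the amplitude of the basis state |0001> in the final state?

The amplitude on |0001> is 0.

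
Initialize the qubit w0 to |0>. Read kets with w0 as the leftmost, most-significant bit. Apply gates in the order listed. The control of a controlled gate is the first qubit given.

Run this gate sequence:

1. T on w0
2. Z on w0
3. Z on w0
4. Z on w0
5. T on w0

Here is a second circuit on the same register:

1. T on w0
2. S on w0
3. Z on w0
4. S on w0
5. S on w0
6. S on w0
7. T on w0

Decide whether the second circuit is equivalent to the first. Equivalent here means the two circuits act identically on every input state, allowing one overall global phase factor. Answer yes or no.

Yes: on every input state the two circuits agree up to one overall phase factor.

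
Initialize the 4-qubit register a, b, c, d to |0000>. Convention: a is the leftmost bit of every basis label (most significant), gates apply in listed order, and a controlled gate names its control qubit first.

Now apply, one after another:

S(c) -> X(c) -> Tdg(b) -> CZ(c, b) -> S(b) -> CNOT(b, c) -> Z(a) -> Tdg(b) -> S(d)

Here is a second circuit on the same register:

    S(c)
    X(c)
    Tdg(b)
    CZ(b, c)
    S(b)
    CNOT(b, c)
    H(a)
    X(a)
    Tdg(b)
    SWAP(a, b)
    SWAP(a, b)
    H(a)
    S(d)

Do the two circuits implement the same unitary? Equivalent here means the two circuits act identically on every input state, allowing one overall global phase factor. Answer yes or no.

Yes: on every input state the two circuits agree up to one overall phase factor.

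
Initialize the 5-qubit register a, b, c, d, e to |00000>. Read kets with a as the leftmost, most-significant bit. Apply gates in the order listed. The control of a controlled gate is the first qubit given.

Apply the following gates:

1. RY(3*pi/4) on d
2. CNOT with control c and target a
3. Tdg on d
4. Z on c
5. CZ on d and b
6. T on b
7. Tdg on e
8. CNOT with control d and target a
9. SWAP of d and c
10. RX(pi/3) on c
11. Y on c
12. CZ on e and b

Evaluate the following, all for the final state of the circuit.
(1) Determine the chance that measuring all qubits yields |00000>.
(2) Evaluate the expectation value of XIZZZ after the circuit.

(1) The probability of measuring |00000> is 1/8 - sqrt(2)/16.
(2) The observable XIZZZ averages to sqrt(3)/4.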